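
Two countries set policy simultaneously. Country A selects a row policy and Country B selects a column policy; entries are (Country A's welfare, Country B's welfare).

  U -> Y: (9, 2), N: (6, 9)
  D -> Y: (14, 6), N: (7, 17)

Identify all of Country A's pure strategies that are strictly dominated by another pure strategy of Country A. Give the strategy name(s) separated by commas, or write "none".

U is strictly dominated by D (Y: 14>9, N: 7>6).
D: no other strategy beats it everywhere (U at Y (14>9)).

U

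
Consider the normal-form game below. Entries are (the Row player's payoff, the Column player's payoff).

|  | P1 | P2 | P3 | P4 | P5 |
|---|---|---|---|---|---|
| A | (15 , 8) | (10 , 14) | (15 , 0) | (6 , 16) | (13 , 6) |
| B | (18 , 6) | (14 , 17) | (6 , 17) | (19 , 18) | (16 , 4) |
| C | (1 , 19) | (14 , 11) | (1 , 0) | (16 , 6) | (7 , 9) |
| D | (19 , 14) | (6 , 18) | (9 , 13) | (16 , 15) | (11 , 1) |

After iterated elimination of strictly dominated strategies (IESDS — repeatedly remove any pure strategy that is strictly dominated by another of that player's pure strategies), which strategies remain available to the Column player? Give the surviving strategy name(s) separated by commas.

The Column player's strategy P3 is strictly dominated by P4 (A: 16>0, B: 18>17, C: 6>0, D: 15>13) and is removed.
Row A is eliminated: B beats it against every remaining column (P1: 18>15, P2: 14>10, P4: 19>6, P5: 16>13).
For the Column player, P1 strictly dominates P5 on the remaining rows (B: 6>4, C: 19>9, D: 14>1); eliminate P5.
Among the remaining strategies, none is strictly dominated by another pure strategy of the same player, so the elimination stops.
Surviving strategies — the Row player: {B, C, D}; the Column player: {P1, P2, P4}.

P1, P2, P4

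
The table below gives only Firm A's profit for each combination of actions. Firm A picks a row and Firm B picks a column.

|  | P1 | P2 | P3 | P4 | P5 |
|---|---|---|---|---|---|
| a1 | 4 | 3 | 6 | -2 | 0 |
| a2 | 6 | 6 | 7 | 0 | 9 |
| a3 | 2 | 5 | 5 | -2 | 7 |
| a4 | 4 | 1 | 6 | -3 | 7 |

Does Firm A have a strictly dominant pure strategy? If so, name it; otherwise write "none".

a2

a2 vs a1: P1: 6>4, P2: 6>3, P3: 7>6, P4: 0>-2, P5: 9>0.
a2 vs a3: P1: 6>2, P2: 6>5, P3: 7>5, P4: 0>-2, P5: 9>7.
a2 vs a4: P1: 6>4, P2: 6>1, P3: 7>6, P4: 0>-3, P5: 9>7.
a2 strictly beats every other strategy against every opponent action, so it is strictly dominant.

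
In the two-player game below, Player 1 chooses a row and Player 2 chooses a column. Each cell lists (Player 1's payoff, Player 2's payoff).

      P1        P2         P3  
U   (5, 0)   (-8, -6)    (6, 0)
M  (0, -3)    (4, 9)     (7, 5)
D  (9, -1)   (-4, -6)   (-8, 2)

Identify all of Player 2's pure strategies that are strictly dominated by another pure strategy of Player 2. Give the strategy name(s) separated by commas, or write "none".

none

P1: no other strategy beats it everywhere (P2 at U (0>-6); P3 at U (0=0)).
P2 is not dominated — it holds its own against P1 at M (9>-3); P3 at M (9>5).
P3 is not dominated — it holds its own against P1 at U (0=0); P2 at U (0>-6).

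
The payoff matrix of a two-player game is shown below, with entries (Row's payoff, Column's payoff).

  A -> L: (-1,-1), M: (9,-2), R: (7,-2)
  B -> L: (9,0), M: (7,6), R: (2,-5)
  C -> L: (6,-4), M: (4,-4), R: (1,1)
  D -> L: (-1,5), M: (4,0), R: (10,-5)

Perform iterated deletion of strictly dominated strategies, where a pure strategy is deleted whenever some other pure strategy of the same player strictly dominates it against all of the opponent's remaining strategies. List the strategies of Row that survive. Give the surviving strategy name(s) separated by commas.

For Row, B strictly dominates C on the remaining columns (L: 9>6, M: 7>4, R: 2>1); eliminate C.
For Column, L strictly dominates R on the remaining rows (A: -1>-2, B: 0>-5, D: 5>-5); eliminate R.
Row's strategy D is strictly dominated by B (L: 9>-1, M: 7>4) and is removed.
Among the remaining strategies, none is strictly dominated by another pure strategy of the same player, so the elimination stops.
Surviving strategies — Row: {A, B}; Column: {L, M}.

A, B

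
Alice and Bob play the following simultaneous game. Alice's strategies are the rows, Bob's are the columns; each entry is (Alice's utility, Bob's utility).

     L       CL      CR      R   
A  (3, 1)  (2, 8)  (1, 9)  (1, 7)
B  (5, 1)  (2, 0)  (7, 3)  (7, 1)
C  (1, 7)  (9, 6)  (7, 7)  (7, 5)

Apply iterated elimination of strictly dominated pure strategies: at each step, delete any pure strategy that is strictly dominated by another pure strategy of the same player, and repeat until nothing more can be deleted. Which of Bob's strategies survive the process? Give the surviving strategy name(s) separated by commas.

Column CL is eliminated: CR beats it against every remaining row (A: 9>8, B: 3>0, C: 7>6).
Row A is eliminated: B beats it against every remaining column (L: 5>3, CR: 7>1, R: 7>1).
Column R is eliminated: CR beats it against every remaining row (B: 3>1, C: 7>5).
Among the remaining strategies, none is strictly dominated by another pure strategy of the same player, so the elimination stops.
Surviving strategies — Alice: {B, C}; Bob: {L, CR}.

L, CR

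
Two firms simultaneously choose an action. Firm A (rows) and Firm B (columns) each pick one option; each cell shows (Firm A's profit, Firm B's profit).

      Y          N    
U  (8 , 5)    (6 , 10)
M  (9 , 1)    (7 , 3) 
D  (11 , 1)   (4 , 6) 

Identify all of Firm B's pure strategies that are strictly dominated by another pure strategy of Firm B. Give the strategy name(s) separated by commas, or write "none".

Y

Y: dominated, since N does at least as well everywhere (U: 10>5, M: 3>1, D: 6>1).
Nothing dominates N: Y at U (10>5).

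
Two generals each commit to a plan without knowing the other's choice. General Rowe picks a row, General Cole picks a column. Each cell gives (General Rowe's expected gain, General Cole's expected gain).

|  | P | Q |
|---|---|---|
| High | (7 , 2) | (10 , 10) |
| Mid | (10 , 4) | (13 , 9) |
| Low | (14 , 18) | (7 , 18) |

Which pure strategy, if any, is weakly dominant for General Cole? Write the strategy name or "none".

Q

Q vs P: High: 10>2, Mid: 9>4, Low: 18=18.
Q is at least as good as every other strategy against every opponent action, so it is weakly dominant.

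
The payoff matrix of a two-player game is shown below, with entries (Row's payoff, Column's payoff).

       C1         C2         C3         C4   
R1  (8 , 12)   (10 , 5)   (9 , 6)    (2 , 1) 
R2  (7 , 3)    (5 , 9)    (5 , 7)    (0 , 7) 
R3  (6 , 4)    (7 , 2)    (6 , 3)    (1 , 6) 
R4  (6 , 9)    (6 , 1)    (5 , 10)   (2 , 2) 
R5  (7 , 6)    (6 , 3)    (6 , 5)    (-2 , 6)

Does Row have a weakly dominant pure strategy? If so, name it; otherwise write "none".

R1 vs R2: C1: 8>7, C2: 10>5, C3: 9>5, C4: 2>0.
R1 vs R3: C1: 8>6, C2: 10>7, C3: 9>6, C4: 2>1.
R1 vs R4: C1: 8>6, C2: 10>6, C3: 9>5, C4: 2=2.
R1 vs R5: C1: 8>7, C2: 10>6, C3: 9>6, C4: 2>-2.
R1 is at least as good as every other strategy against every opponent action, so it is weakly dominant.

R1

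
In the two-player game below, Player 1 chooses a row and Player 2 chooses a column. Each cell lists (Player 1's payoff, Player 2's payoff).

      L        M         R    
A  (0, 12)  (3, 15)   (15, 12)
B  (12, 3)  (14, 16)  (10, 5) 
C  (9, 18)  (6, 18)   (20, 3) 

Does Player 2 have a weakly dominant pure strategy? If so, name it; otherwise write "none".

M vs L: A: 15>12, B: 16>3, C: 18=18.
M vs R: A: 15>12, B: 16>5, C: 18>3.
M is at least as good as every other strategy against every opponent action, so it is weakly dominant.

M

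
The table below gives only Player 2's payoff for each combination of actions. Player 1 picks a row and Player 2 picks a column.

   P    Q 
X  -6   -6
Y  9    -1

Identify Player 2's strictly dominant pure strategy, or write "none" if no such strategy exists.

none

P fails to dominate Q at X (-6=-6).
Q fails to dominate P at X (-6=-6).
No single strategy dominates all the others.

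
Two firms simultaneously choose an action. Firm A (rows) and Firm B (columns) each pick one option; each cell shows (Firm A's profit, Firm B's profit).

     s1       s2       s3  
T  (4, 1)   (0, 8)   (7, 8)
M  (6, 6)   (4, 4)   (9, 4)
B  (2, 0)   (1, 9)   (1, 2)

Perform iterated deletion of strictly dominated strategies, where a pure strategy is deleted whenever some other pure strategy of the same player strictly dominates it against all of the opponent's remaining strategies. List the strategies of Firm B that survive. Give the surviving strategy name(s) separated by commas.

Firm A's strategy T is strictly dominated by M (s1: 6>4, s2: 4>0, s3: 9>7) and is removed.
Row B is eliminated: M beats it against every remaining column (s1: 6>2, s2: 4>1, s3: 9>1).
For Firm B, s1 strictly dominates s2 on the remaining rows (M: 6>4); eliminate s2.
Firm B's strategy s3 is strictly dominated by s1 (M: 6>4) and is removed.
Among the remaining strategies, none is strictly dominated by another pure strategy of the same player, so the elimination stops.
Surviving strategies — Firm A: {M}; Firm B: {s1}.

s1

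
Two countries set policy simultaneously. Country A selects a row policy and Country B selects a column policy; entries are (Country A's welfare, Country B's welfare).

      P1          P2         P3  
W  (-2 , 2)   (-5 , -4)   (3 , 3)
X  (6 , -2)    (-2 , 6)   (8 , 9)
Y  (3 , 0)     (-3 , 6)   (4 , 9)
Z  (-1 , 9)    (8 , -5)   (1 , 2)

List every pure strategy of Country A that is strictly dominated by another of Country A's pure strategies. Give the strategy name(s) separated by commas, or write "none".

W is strictly dominated by X (P1: 6>-2, P2: -2>-5, P3: 8>3).
X: no other strategy beats it everywhere (W at P1 (6>-2); Y at P1 (6>3); Z at P1 (6>-1)).
Y: dominated, since X does at least as well everywhere (P1: 6>3, P2: -2>-3, P3: 8>4).
Nothing dominates Z: W at P1 (-1>-2); X at P2 (8>-2); Y at P2 (8>-3).

W, Y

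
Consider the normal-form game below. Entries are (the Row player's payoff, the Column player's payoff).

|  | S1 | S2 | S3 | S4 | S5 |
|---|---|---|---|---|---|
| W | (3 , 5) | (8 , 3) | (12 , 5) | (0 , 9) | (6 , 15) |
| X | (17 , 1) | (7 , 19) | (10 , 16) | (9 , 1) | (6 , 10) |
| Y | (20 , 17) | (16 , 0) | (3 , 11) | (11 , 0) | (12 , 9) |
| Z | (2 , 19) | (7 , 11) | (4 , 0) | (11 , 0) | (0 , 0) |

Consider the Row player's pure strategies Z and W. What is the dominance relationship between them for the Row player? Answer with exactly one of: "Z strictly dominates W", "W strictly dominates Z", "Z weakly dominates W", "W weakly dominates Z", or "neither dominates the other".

neither dominates the other

Z's payoffs vs W's, by the Column player's action — S1: 2<3, S2: 7<8, S3: 4<12, S4: 11>0, S5: 0<6.
Z does better at S4 but worse at S1, S2, S3, S5; neither strategy dominates the other.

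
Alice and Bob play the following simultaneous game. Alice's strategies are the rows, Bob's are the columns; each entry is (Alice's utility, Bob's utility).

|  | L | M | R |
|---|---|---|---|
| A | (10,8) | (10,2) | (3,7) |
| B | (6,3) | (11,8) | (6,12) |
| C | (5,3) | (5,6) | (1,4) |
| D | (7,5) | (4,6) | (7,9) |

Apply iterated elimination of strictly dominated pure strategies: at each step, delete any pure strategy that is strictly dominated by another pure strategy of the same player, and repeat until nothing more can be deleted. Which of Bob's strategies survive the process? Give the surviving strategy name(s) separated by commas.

Alice's strategy C is strictly dominated by A (L: 10>5, M: 10>5, R: 3>1) and is removed.
For Bob, R strictly dominates M on the remaining rows (A: 7>2, B: 12>8, D: 9>6); eliminate M.
Row B is eliminated: D beats it against every remaining column (L: 7>6, R: 7>6).
Among the remaining strategies, none is strictly dominated by another pure strategy of the same player, so the elimination stops.
Surviving strategies — Alice: {A, D}; Bob: {L, R}.

L, R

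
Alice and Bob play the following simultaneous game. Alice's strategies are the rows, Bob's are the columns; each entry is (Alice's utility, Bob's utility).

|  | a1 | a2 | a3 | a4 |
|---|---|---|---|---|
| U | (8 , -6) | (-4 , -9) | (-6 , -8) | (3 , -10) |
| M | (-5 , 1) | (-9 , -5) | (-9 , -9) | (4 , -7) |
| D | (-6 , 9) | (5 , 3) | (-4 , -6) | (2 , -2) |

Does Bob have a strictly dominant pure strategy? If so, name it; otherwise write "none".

a1

a1 vs a2: U: -6>-9, M: 1>-5, D: 9>3.
a1 vs a3: U: -6>-8, M: 1>-9, D: 9>-6.
a1 vs a4: U: -6>-10, M: 1>-7, D: 9>-2.
a1 strictly beats every other strategy against every opponent action, so it is strictly dominant.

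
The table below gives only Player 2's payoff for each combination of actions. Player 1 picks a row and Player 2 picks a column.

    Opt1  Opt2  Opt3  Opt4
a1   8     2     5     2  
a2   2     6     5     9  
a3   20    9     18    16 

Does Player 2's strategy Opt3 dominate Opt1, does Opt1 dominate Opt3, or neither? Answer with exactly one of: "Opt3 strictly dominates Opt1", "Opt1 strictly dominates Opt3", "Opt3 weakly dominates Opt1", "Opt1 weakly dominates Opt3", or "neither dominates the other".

neither dominates the other

Compare Opt3 to Opt1 across each choice by Player 1: a1: 5<8, a2: 5>2, a3: 18<20.
Opt3 does better at a2 but worse at a1, a3; neither strategy dominates the other.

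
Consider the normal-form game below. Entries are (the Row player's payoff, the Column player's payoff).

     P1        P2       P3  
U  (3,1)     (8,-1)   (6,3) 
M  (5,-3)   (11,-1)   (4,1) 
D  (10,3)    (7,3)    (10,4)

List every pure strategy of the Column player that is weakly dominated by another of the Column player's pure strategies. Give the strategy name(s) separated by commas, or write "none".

P3 weakly dominates P1 — U: 3>1, M: 1>-3, D: 4>3.
P2: dominated, since P3 does at least as well everywhere (U: 3>-1, M: 1>-1, D: 4>3).
Nothing dominates P3: P1 at U (3>1); P2 at U (3>-1).

P1, P2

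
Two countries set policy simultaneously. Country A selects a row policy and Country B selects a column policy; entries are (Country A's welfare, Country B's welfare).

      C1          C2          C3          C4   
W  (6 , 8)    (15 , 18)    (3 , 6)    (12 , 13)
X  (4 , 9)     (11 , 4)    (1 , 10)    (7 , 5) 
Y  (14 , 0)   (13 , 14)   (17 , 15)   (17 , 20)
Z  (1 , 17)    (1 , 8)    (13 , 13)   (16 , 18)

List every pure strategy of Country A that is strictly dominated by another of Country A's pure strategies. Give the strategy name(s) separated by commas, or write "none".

W: no other strategy beats it everywhere (X at C1 (6>4); Y at C2 (15>13); Z at C1 (6>1)).
X is strictly dominated by W (C1: 6>4, C2: 15>11, C3: 3>1, C4: 12>7).
Nothing dominates Y: W at C1 (14>6); X at C1 (14>4); Z at C1 (14>1).
Z is strictly dominated by Y (C1: 14>1, C2: 13>1, C3: 17>13, C4: 17>16).

X, Z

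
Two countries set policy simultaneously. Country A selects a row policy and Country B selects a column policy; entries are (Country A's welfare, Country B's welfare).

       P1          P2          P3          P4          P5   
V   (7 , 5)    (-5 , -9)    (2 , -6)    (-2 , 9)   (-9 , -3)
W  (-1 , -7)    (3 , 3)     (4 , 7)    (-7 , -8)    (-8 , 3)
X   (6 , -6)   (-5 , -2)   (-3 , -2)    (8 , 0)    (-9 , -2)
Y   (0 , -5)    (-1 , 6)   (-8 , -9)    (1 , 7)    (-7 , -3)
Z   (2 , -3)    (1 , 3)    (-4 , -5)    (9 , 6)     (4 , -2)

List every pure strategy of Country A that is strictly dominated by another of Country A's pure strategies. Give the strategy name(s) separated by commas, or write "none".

V: no other strategy beats it everywhere (W at P1 (7>-1); X at P1 (7>6); Y at P1 (7>0); Z at P1 (7>2)).
W: no other strategy beats it everywhere (V at P2 (3>-5); X at P2 (3>-5); Y at P2 (3>-1); Z at P2 (3>1)).
Nothing dominates X: V at P2 (-5=-5); W at P1 (6>-1); Y at P1 (6>0); Z at P1 (6>2).
Y is strictly dominated by Z (P1: 2>0, P2: 1>-1, P3: -4>-8, P4: 9>1, P5: 4>-7).
Z: no other strategy beats it everywhere (V at P2 (1>-5); W at P1 (2>-1); X at P2 (1>-5); Y at P1 (2>0)).

Y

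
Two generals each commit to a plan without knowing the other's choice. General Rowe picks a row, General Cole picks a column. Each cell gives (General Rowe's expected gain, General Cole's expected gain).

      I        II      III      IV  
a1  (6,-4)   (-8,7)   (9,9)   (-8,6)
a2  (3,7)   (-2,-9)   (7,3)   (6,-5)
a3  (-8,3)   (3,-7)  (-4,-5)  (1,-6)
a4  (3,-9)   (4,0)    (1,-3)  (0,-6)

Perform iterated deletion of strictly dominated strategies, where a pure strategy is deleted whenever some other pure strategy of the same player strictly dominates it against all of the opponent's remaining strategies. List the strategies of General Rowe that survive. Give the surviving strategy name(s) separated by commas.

For General Cole, III strictly dominates IV on the remaining rows (a1: 9>6, a2: 3>-5, a3: -5>-6, a4: -3>-6); eliminate IV.
General Rowe's strategy a3 is strictly dominated by a4 (I: 3>-8, II: 4>3, III: 1>-4) and is removed.
Among the remaining strategies, none is strictly dominated by another pure strategy of the same player, so the elimination stops.
Surviving strategies — General Rowe: {a1, a2, a4}; General Cole: {I, II, III}.

a1, a2, a4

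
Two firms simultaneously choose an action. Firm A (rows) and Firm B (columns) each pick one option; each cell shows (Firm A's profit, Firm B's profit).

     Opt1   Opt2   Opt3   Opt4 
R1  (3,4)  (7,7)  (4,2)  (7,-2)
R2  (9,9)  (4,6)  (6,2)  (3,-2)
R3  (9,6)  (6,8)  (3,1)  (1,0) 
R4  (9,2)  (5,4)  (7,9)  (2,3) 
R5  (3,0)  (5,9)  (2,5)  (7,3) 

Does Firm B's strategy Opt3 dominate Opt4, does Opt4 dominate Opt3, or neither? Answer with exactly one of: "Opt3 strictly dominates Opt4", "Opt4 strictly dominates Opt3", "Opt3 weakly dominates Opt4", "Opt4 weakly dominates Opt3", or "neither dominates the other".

Opt3's payoffs vs Opt4's, by Firm A's action — R1: 2>-2, R2: 2>-2, R3: 1>0, R4: 9>3, R5: 5>3.
Every comparison favours Opt3, so Opt3 strictly dominates Opt4.

Opt3 strictly dominates Opt4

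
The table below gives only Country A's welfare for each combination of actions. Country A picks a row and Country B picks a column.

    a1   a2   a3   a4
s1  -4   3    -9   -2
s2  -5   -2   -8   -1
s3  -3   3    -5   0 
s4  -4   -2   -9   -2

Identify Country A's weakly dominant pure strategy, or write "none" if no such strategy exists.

s3 vs s1: a1: -3>-4, a2: 3=3, a3: -5>-9, a4: 0>-2.
s3 vs s2: a1: -3>-5, a2: 3>-2, a3: -5>-8, a4: 0>-1.
s3 vs s4: a1: -3>-4, a2: 3>-2, a3: -5>-9, a4: 0>-2.
s3 is at least as good as every other strategy against every opponent action, so it is weakly dominant.

s3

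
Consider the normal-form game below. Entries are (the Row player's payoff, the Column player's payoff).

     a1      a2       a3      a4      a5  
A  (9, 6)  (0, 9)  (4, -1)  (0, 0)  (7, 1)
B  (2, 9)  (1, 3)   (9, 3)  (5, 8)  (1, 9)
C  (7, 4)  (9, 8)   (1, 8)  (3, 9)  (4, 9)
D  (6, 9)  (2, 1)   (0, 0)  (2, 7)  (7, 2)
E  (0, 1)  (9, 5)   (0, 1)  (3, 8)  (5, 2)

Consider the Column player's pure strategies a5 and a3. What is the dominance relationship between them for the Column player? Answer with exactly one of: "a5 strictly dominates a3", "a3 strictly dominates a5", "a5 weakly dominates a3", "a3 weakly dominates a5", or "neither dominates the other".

a5 strictly dominates a3

a5's payoffs vs a3's, by the Row player's action — A: 1>-1, B: 9>3, C: 9>8, D: 2>0, E: 2>1.
a5 gives a strictly higher payoff against each opponent action, so a5 strictly dominates a3.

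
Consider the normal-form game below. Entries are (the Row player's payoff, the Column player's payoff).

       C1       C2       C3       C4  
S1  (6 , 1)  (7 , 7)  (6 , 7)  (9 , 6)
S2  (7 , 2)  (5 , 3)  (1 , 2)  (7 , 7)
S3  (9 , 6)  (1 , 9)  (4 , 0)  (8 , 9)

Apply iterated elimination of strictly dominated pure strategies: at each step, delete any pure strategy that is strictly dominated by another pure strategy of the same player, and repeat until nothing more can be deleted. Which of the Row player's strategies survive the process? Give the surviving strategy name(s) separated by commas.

S1

For the Column player, C2 strictly dominates C1 on the remaining rows (S1: 7>1, S2: 3>2, S3: 9>6); eliminate C1.
The Row player's strategy S2 is strictly dominated by S1 (C2: 7>5, C3: 6>1, C4: 9>7) and is removed.
Row S3 is eliminated: S1 beats it against every remaining column (C2: 7>1, C3: 6>4, C4: 9>8).
Column C4 is eliminated: C2 beats it against every remaining row (S1: 7>6).
Among the remaining strategies, none is strictly dominated by another pure strategy of the same player, so the elimination stops.
Surviving strategies — the Row player: {S1}; the Column player: {C2, C3}.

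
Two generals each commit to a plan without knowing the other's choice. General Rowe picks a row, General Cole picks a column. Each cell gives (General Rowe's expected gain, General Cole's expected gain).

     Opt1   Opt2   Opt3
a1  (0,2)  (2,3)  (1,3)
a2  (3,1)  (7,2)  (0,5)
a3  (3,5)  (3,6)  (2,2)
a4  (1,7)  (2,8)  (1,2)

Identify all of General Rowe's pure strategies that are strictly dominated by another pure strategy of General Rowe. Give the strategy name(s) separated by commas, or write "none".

a1: dominated, since a3 does at least as well everywhere (Opt1: 3>0, Opt2: 3>2, Opt3: 2>1).
a2 is not dominated — it holds its own against a1 at Opt1 (3>0); a3 at Opt1 (3=3); a4 at Opt1 (3>1).
a3 is not dominated — it holds its own against a1 at Opt1 (3>0); a2 at Opt1 (3=3); a4 at Opt1 (3>1).
a3 strictly dominates a4 — Opt1: 3>1, Opt2: 3>2, Opt3: 2>1.

a1, a4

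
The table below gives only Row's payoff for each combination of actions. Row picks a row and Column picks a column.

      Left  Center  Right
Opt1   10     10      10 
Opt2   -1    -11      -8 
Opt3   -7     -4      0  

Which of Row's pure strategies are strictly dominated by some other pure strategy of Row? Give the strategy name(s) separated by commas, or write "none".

Opt2, Opt3

Nothing dominates Opt1: Opt2 at Left (10>-1); Opt3 at Left (10>-7).
Opt1 strictly dominates Opt2 — Left: 10>-1, Center: 10>-11, Right: 10>-8.
Opt3 is strictly dominated by Opt1 (Left: 10>-7, Center: 10>-4, Right: 10>0).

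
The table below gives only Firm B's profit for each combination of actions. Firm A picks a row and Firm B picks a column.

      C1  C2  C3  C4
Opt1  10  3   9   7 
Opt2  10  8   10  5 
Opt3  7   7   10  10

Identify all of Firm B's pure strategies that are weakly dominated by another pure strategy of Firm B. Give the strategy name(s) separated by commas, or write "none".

C1: no other strategy beats it everywhere (C2 at Opt1 (10>3); C3 at Opt1 (10>9); C4 at Opt1 (10>7)).
C1 weakly dominates C2 — Opt1: 10>3, Opt2: 10>8, Opt3: 7=7.
C3 is not dominated — it holds its own against C1 at Opt3 (10>7); C2 at Opt1 (9>3); C4 at Opt1 (9>7).
C4 is weakly dominated by C3 (Opt1: 9>7, Opt2: 10>5, Opt3: 10=10).

C2, C4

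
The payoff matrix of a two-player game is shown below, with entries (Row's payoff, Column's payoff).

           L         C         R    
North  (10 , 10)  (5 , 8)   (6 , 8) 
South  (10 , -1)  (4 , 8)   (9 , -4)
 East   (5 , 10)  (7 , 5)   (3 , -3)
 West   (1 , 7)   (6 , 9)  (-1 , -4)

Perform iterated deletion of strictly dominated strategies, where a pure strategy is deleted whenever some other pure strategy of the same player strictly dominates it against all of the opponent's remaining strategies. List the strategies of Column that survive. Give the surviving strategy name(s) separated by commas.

For Row, East strictly dominates West on the remaining columns (L: 5>1, C: 7>6, R: 3>-1); eliminate West.
Column R is eliminated: L beats it against every remaining row (North: 10>8, South: -1>-4, East: 10>-3).
Among the remaining strategies, none is strictly dominated by another pure strategy of the same player, so the elimination stops.
Surviving strategies — Row: {North, South, East}; Column: {L, C}.

L, C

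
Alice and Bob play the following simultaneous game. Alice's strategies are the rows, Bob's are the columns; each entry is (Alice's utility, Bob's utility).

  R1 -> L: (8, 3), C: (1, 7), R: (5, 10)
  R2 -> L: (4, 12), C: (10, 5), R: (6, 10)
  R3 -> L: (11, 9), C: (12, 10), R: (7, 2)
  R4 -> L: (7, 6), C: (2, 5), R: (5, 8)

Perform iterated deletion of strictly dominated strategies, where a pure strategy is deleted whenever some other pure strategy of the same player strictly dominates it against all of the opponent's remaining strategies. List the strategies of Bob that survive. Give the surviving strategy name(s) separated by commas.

Alice's strategy R1 is strictly dominated by R3 (L: 11>8, C: 12>1, R: 7>5) and is removed.
Row R2 is eliminated: R3 beats it against every remaining column (L: 11>4, C: 12>10, R: 7>6).
Alice's strategy R4 is strictly dominated by R3 (L: 11>7, C: 12>2, R: 7>5) and is removed.
For Bob, C strictly dominates L on the remaining rows (R3: 10>9); eliminate L.
For Bob, C strictly dominates R on the remaining rows (R3: 10>2); eliminate R.
Among the remaining strategies, none is strictly dominated by another pure strategy of the same player, so the elimination stops.
Surviving strategies — Alice: {R3}; Bob: {C}.

C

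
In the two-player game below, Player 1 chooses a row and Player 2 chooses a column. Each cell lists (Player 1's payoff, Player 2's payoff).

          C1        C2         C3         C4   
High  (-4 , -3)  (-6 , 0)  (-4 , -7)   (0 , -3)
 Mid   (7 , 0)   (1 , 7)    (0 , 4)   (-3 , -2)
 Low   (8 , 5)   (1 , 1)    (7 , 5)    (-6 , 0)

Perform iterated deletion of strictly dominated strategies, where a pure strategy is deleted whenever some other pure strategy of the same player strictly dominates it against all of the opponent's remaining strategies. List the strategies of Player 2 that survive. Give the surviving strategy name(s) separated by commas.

Column C4 is eliminated: C2 beats it against every remaining row (High: 0>-3, Mid: 7>-2, Low: 1>0).
Row High is eliminated: Mid beats it against every remaining column (C1: 7>-4, C2: 1>-6, C3: 0>-4).
Among the remaining strategies, none is strictly dominated by another pure strategy of the same player, so the elimination stops.
Surviving strategies — Player 1: {Mid, Low}; Player 2: {C1, C2, C3}.

C1, C2, C3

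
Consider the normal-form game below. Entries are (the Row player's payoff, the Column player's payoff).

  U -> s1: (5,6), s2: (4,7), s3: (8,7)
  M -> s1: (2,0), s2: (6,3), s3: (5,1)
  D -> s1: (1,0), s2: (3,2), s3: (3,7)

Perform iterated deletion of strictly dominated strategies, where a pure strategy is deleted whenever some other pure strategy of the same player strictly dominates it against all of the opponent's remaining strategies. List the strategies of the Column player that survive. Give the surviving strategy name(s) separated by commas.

Row D is eliminated: U beats it against every remaining column (s1: 5>1, s2: 4>3, s3: 8>3).
Column s1 is eliminated: s2 beats it against every remaining row (U: 7>6, M: 3>0).
Among the remaining strategies, none is strictly dominated by another pure strategy of the same player, so the elimination stops.
Surviving strategies — the Row player: {U, M}; the Column player: {s2, s3}.

s2, s3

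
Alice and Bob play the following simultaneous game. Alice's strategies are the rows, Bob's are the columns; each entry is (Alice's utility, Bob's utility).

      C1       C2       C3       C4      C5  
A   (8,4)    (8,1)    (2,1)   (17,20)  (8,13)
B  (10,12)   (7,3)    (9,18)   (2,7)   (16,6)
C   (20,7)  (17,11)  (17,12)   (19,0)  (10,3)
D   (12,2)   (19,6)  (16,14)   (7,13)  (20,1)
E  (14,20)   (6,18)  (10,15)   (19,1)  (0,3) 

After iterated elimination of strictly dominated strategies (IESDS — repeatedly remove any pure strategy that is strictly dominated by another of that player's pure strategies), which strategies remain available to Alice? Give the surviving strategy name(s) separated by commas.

C

Alice's strategy A is strictly dominated by C (C1: 20>8, C2: 17>8, C3: 17>2, C4: 19>17, C5: 10>8) and is removed.
Row B is eliminated: D beats it against every remaining column (C1: 12>10, C2: 19>7, C3: 16>9, C4: 7>2, C5: 20>16).
Column C4 is eliminated: C3 beats it against every remaining row (C: 12>0, D: 14>13, E: 15>1).
For Alice, C strictly dominates E on the remaining columns (C1: 20>14, C2: 17>6, C3: 17>10, C5: 10>0); eliminate E.
Column C1 is eliminated: C2 beats it against every remaining row (C: 11>7, D: 6>2).
Bob's strategy C2 is strictly dominated by C3 (C: 12>11, D: 14>6) and is removed.
Column C5 is eliminated: C3 beats it against every remaining row (C: 12>3, D: 14>1).
For Alice, C strictly dominates D on the remaining columns (C3: 17>16); eliminate D.
Among the remaining strategies, none is strictly dominated by another pure strategy of the same player, so the elimination stops.
Surviving strategies — Alice: {C}; Bob: {C3}.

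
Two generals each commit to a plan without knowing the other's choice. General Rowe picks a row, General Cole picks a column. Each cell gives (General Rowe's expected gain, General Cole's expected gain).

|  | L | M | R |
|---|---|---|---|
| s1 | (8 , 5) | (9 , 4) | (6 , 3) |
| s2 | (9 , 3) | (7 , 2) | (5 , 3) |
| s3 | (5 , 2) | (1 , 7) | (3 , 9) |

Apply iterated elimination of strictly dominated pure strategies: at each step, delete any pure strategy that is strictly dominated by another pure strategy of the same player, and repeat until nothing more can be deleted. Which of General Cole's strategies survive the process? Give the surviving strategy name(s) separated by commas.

L, R

General Rowe's strategy s3 is strictly dominated by s1 (L: 8>5, M: 9>1, R: 6>3) and is removed.
General Cole's strategy M is strictly dominated by L (s1: 5>4, s2: 3>2) and is removed.
Among the remaining strategies, none is strictly dominated by another pure strategy of the same player, so the elimination stops.
Surviving strategies — General Rowe: {s1, s2}; General Cole: {L, R}.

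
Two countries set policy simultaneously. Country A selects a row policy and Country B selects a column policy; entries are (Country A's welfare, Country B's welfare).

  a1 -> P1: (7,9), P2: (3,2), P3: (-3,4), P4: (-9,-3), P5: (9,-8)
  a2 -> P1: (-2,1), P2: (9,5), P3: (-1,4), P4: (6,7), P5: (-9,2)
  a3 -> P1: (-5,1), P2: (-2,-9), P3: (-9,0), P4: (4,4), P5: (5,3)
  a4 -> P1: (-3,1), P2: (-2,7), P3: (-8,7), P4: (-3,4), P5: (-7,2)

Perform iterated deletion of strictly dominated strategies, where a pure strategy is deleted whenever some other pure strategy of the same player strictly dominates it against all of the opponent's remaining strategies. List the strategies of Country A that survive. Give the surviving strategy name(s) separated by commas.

a1, a2

Column P5 is eliminated: P4 beats it against every remaining row (a1: -3>-8, a2: 7>2, a3: 4>3, a4: 4>2).
For Country A, a2 strictly dominates a3 on the remaining columns (P1: -2>-5, P2: 9>-2, P3: -1>-9, P4: 6>4); eliminate a3.
For Country A, a2 strictly dominates a4 on the remaining columns (P1: -2>-3, P2: 9>-2, P3: -1>-8, P4: 6>-3); eliminate a4.
Among the remaining strategies, none is strictly dominated by another pure strategy of the same player, so the elimination stops.
Surviving strategies — Country A: {a1, a2}; Country B: {P1, P2, P3, P4}.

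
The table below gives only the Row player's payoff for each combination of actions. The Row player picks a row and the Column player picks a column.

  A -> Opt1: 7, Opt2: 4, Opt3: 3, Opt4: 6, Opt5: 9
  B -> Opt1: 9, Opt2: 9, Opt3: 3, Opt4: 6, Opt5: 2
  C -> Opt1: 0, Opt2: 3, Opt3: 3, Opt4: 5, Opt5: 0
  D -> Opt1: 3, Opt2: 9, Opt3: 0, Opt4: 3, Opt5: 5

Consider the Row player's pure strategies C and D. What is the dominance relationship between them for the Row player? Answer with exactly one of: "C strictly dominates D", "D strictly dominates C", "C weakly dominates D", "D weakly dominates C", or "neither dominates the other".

C's payoffs vs D's, by the Column player's action — Opt1: 0<3, Opt2: 3<9, Opt3: 3>0, Opt4: 5>3, Opt5: 0<5.
C does better at Opt3, Opt4 but worse at Opt1, Opt2, Opt5; neither strategy dominates the other.

neither dominates the other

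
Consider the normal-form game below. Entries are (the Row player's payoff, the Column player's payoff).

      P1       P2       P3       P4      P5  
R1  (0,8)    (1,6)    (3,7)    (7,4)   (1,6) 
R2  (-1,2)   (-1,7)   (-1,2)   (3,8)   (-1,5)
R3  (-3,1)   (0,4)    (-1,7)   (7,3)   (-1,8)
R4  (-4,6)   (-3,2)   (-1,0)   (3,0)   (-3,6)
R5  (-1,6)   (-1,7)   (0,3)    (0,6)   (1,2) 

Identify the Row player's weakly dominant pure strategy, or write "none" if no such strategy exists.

R1

R1 vs R2: P1: 0>-1, P2: 1>-1, P3: 3>-1, P4: 7>3, P5: 1>-1.
R1 vs R3: P1: 0>-3, P2: 1>0, P3: 3>-1, P4: 7=7, P5: 1>-1.
R1 vs R4: P1: 0>-4, P2: 1>-3, P3: 3>-1, P4: 7>3, P5: 1>-3.
R1 vs R5: P1: 0>-1, P2: 1>-1, P3: 3>0, P4: 7>0, P5: 1=1.
R1 is at least as good as every other strategy against every opponent action, so it is weakly dominant.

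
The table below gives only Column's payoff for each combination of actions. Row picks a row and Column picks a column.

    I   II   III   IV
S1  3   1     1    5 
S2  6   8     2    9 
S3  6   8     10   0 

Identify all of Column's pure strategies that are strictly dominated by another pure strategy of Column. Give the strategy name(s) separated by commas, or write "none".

none

I: no other strategy beats it everywhere (II at S1 (3>1); III at S1 (3>1); IV at S3 (6>0)).
II is not dominated — it holds its own against I at S2 (8>6); III at S1 (1=1); IV at S3 (8>0).
Nothing dominates III: I at S3 (10>6); II at S1 (1=1); IV at S3 (10>0).
IV: no other strategy beats it everywhere (I at S1 (5>3); II at S1 (5>1); III at S1 (5>1)).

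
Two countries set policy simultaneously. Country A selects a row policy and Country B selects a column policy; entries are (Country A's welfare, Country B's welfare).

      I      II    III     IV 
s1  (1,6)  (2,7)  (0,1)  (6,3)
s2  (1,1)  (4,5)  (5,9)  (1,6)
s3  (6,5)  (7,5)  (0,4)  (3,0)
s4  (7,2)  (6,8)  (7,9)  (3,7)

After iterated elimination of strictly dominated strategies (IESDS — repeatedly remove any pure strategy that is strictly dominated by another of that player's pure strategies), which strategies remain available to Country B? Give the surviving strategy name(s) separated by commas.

I, II, III

Country A's strategy s2 is strictly dominated by s4 (I: 7>1, II: 6>4, III: 7>5, IV: 3>1) and is removed.
Column IV is eliminated: II beats it against every remaining row (s1: 7>3, s3: 5>0, s4: 8>7).
Country A's strategy s1 is strictly dominated by s4 (I: 7>1, II: 6>2, III: 7>0) and is removed.
Among the remaining strategies, none is strictly dominated by another pure strategy of the same player, so the elimination stops.
Surviving strategies — Country A: {s3, s4}; Country B: {I, II, III}.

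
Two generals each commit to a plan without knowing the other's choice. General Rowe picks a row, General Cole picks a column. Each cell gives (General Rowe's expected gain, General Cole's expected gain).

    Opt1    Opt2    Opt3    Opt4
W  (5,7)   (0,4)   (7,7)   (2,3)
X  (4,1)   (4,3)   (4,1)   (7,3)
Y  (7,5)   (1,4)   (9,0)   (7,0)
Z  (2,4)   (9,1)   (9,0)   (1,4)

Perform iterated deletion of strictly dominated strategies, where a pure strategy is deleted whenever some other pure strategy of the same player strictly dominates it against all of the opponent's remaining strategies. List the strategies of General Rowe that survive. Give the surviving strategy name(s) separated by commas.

General Rowe's strategy W is strictly dominated by Y (Opt1: 7>5, Opt2: 1>0, Opt3: 9>7, Opt4: 7>2) and is removed.
For General Cole, Opt2 strictly dominates Opt3 on the remaining rows (X: 3>1, Y: 4>0, Z: 1>0); eliminate Opt3.
Among the remaining strategies, none is strictly dominated by another pure strategy of the same player, so the elimination stops.
Surviving strategies — General Rowe: {X, Y, Z}; General Cole: {Opt1, Opt2, Opt4}.

X, Y, Z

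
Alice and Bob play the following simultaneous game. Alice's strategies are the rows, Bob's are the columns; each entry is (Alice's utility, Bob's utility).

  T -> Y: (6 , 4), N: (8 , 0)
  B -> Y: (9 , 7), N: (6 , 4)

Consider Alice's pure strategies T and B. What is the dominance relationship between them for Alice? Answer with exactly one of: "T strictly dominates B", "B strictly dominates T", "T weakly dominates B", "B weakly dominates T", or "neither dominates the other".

neither dominates the other

Compare T to B across each opponent action: Y: 6<9, N: 8>6.
T does better at N but worse at Y; neither strategy dominates the other.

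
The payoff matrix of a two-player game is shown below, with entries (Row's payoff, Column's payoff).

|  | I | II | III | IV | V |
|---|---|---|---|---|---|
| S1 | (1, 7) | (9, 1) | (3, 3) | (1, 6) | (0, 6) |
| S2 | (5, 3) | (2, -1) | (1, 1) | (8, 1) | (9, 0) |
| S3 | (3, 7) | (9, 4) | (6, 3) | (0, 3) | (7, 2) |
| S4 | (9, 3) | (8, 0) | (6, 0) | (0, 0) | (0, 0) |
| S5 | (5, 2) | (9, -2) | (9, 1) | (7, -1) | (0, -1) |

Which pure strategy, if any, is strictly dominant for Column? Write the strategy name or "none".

I

I vs II: S1: 7>1, S2: 3>-1, S3: 7>4, S4: 3>0, S5: 2>-2.
I vs III: S1: 7>3, S2: 3>1, S3: 7>3, S4: 3>0, S5: 2>1.
I vs IV: S1: 7>6, S2: 3>1, S3: 7>3, S4: 3>0, S5: 2>-1.
I vs V: S1: 7>6, S2: 3>0, S3: 7>2, S4: 3>0, S5: 2>-1.
I strictly beats every other strategy against every opponent action, so it is strictly dominant.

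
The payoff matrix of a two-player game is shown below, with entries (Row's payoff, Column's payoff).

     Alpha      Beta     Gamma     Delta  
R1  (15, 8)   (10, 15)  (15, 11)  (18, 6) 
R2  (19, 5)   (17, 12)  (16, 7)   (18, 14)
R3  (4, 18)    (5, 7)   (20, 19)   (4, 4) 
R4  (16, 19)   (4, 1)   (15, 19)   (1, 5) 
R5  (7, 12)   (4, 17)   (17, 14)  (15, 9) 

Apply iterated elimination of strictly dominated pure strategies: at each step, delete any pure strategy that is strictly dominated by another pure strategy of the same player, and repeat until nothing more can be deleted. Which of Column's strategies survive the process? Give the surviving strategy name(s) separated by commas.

Beta, Gamma, Delta

Row R4 is eliminated: R2 beats it against every remaining column (Alpha: 19>16, Beta: 17>4, Gamma: 16>15, Delta: 18>1).
Column's strategy Alpha is strictly dominated by Gamma (R1: 11>8, R2: 7>5, R3: 19>18, R5: 14>12) and is removed.
Among the remaining strategies, none is strictly dominated by another pure strategy of the same player, so the elimination stops.
Surviving strategies — Row: {R1, R2, R3, R5}; Column: {Beta, Gamma, Delta}.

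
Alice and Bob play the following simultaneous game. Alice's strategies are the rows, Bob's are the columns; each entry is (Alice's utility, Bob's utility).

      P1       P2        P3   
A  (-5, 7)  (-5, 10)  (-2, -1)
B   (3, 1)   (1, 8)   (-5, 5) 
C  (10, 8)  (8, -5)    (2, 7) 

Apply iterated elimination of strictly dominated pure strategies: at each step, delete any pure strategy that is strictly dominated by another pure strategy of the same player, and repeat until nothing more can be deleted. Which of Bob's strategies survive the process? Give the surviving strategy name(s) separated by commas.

Alice's strategy A is strictly dominated by C (P1: 10>-5, P2: 8>-5, P3: 2>-2) and is removed.
Row B is eliminated: C beats it against every remaining column (P1: 10>3, P2: 8>1, P3: 2>-5).
Bob's strategy P2 is strictly dominated by P1 (C: 8>-5) and is removed.
For Bob, P1 strictly dominates P3 on the remaining rows (C: 8>7); eliminate P3.
Among the remaining strategies, none is strictly dominated by another pure strategy of the same player, so the elimination stops.
Surviving strategies — Alice: {C}; Bob: {P1}.

P1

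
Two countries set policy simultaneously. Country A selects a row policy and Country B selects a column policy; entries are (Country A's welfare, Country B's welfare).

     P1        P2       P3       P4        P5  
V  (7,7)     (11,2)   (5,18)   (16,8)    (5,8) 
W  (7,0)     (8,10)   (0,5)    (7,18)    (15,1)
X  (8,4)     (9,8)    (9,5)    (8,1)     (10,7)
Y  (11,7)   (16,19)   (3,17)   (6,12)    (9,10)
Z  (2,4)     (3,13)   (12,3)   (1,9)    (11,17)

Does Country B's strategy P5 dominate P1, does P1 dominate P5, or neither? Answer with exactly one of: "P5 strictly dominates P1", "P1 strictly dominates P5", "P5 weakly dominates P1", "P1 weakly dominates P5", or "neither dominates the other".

P5's payoffs vs P1's, by Country A's action — V: 8>7, W: 1>0, X: 7>4, Y: 10>7, Z: 17>4.
Every comparison favours P5, so P5 strictly dominates P1.

P5 strictly dominates P1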